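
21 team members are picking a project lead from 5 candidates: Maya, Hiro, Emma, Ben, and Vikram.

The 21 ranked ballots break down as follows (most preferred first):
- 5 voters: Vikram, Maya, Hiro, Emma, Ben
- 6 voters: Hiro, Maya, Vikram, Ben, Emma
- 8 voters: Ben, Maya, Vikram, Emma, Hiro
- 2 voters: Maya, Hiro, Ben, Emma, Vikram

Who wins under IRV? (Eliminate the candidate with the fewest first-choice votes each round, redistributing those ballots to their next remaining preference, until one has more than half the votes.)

Round 1: Maya 2, Hiro 6, Emma 0, Ben 8, Vikram 5. Emma eliminated.
Round 2: Maya 2, Hiro 6, Ben 8, Vikram 5. Maya eliminated.
Round 3: Hiro 8, Ben 8, Vikram 5. Vikram eliminated.
Round 4: Hiro 13, Ben 8. Hiro has a majority (≥11).

Hiro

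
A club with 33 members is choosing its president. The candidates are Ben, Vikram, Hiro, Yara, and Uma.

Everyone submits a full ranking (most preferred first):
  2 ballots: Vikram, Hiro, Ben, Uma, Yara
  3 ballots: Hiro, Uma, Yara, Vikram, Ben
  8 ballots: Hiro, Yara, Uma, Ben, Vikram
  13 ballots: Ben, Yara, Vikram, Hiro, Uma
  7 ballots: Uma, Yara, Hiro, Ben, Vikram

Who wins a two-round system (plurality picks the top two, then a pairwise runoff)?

Round 1 first-place votes: Ben 13, Vikram 2, Hiro 11, Yara 0, Uma 7. Ben and Hiro advance.
Runoff: Ben is ranked above Hiro on 13 ballots, Hiro above Ben on 20.

Hiro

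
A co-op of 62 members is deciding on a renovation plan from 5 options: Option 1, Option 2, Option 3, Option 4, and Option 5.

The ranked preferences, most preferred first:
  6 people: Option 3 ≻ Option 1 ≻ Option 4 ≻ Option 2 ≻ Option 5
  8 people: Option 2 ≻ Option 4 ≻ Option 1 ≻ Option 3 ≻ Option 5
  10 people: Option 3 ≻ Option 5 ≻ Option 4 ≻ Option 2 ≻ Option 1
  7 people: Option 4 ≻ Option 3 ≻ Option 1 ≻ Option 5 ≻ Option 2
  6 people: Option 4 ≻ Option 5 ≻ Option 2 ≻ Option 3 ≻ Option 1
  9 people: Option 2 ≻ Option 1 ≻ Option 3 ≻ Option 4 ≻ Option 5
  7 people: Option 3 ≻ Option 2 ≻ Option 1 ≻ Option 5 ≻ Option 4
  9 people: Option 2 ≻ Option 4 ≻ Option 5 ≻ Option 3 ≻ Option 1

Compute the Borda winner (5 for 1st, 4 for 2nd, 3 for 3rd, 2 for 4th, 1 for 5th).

Option 1: 6×4 + 8×3 + 10×1 + 7×3 + 6×1 + 9×4 + 7×3 + 9×1 = 151
Option 2: 6×2 + 8×5 + 10×2 + 7×1 + 6×3 + 9×5 + 7×4 + 9×5 = 215
Option 3: 6×5 + 8×2 + 10×5 + 7×4 + 6×2 + 9×3 + 7×5 + 9×2 = 216
Option 4: 6×3 + 8×4 + 10×3 + 7×5 + 6×5 + 9×2 + 7×1 + 9×4 = 206
Option 5: 6×1 + 8×1 + 10×4 + 7×2 + 6×4 + 9×1 + 7×2 + 9×3 = 142

Option 3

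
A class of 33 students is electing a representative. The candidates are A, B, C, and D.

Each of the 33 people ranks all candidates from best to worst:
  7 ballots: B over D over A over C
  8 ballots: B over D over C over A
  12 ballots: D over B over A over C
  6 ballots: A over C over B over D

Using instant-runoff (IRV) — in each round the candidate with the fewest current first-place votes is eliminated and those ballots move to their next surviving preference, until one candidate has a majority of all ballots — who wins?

Round 1: A 6, B 15, C 0, D 12. C eliminated.
Round 2: A 6, B 15, D 12. A eliminated.
Round 3: B 21, D 12. B has a majority (≥17).

B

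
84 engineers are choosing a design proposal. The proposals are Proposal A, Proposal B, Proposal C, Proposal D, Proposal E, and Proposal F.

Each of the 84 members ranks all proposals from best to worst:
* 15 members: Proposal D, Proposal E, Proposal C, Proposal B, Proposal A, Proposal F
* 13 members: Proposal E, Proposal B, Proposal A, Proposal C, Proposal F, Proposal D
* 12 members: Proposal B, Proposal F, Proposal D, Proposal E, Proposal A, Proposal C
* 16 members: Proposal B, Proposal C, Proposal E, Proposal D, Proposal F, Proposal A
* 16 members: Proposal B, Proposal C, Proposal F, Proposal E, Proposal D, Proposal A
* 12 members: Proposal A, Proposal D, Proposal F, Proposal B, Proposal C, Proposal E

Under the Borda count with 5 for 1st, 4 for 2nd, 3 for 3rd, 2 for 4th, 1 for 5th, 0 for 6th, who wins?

Proposal B

Proposal A: 15×1 + 13×3 + 12×1 + 16×0 + 16×0 + 12×5 = 126
Proposal B: 15×2 + 13×4 + 12×5 + 16×5 + 16×5 + 12×2 = 326
Proposal C: 15×3 + 13×2 + 12×0 + 16×4 + 16×4 + 12×1 = 211
Proposal D: 15×5 + 13×0 + 12×3 + 16×2 + 16×1 + 12×4 = 207
Proposal E: 15×4 + 13×5 + 12×2 + 16×3 + 16×2 + 12×0 = 229
Proposal F: 15×0 + 13×1 + 12×4 + 16×1 + 16×3 + 12×3 = 161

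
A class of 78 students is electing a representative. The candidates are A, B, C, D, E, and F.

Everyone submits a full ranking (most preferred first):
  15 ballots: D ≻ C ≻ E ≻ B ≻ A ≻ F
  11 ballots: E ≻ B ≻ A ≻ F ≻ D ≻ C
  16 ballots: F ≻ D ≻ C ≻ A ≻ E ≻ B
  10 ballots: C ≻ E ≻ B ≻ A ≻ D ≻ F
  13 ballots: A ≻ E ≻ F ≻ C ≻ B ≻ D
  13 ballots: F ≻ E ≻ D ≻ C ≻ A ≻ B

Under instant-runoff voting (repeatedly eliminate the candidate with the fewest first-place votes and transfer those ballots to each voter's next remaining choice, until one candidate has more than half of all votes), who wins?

Round 1: A 13, B 0, C 10, D 15, E 11, F 29. B eliminated.
Round 2: A 13, C 10, D 15, E 11, F 29. C eliminated.
Round 3: A 13, D 15, E 21, F 29. A eliminated.
Round 4: D 15, E 34, F 29. D eliminated.
Round 5: E 49, F 29. E has a majority (≥40).

E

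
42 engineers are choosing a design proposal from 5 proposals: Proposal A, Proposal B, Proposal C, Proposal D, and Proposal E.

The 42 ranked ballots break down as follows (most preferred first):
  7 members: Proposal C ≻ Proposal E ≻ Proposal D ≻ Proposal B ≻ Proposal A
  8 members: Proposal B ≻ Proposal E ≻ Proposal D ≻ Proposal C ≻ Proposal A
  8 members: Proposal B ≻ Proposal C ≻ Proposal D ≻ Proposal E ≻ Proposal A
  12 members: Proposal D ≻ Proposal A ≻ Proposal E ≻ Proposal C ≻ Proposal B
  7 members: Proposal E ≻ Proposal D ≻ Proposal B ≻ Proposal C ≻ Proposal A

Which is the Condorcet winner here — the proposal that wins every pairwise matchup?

Proposal E vs Proposal A: 30–12
Proposal E vs Proposal B: 26–16
Proposal E vs Proposal C: 27–15
Proposal E vs Proposal D: 22–20
Proposal E beats every other proposal.

Proposal E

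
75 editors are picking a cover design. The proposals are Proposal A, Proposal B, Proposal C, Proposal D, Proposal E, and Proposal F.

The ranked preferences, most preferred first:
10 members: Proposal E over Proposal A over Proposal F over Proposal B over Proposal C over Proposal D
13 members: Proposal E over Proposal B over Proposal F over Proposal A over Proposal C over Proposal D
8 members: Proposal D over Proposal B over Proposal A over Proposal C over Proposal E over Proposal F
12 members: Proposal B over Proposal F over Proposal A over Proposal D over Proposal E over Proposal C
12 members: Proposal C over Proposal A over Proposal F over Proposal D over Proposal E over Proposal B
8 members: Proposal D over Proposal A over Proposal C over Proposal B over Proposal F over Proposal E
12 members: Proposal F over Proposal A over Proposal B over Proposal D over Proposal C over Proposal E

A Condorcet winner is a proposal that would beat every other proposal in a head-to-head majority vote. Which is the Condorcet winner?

Proposal A vs Proposal B: 42–33
Proposal A vs Proposal C: 63–12
Proposal A vs Proposal D: 59–16
Proposal A vs Proposal E: 52–23
Proposal A vs Proposal F: 38–37
Proposal A beats every other proposal.

Proposal A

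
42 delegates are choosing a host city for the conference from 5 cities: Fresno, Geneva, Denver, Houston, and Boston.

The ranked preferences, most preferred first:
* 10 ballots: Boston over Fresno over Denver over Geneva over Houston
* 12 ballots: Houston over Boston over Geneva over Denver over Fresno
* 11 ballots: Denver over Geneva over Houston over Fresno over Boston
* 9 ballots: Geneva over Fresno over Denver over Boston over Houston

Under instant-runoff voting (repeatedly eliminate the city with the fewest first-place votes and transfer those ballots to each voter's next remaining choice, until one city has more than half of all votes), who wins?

Round 1: Fresno 0, Geneva 9, Denver 11, Houston 12, Boston 10. Fresno eliminated.
Round 2: Geneva 9, Denver 11, Houston 12, Boston 10. Geneva eliminated.
Round 3: Denver 20, Houston 12, Boston 10. Boston eliminated.
Round 4: Denver 30, Houston 12. Denver has a majority (≥22).

Denver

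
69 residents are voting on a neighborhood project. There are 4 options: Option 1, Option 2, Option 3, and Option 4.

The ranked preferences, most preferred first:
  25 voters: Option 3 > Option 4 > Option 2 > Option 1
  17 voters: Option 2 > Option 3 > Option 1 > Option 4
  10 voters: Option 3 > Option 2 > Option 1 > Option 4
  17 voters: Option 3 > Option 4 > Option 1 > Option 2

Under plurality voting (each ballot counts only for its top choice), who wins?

Option 3

First-place votes: Option 1 0, Option 2 17, Option 3 52, Option 4 0.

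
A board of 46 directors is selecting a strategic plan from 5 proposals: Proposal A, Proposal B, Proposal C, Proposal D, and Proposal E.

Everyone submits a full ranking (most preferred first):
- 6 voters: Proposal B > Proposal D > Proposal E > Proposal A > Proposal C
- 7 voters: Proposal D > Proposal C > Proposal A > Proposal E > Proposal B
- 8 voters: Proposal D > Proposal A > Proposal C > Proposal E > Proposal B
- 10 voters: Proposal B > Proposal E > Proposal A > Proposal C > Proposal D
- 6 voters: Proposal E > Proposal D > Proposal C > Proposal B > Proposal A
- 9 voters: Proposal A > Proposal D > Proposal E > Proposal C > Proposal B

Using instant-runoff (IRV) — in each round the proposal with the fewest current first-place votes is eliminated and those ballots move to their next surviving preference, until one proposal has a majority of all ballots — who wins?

Round 1: Proposal A 9, Proposal B 16, Proposal C 0, Proposal D 15, Proposal E 6. Proposal C eliminated.
Round 2: Proposal A 9, Proposal B 16, Proposal D 15, Proposal E 6. Proposal E eliminated.
Round 3: Proposal A 9, Proposal B 16, Proposal D 21. Proposal A eliminated.
Round 4: Proposal B 16, Proposal D 30. Proposal D has a majority (≥24).

Proposal D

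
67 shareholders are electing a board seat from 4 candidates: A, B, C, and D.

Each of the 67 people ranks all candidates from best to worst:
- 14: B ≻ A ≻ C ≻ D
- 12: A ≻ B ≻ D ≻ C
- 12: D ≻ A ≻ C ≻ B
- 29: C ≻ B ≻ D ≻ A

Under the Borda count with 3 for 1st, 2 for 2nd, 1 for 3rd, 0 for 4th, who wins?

A: 14×2 + 12×3 + 12×2 + 29×0 = 88
B: 14×3 + 12×2 + 12×0 + 29×2 = 124
C: 14×1 + 12×0 + 12×1 + 29×3 = 113
D: 14×0 + 12×1 + 12×3 + 29×1 = 77

B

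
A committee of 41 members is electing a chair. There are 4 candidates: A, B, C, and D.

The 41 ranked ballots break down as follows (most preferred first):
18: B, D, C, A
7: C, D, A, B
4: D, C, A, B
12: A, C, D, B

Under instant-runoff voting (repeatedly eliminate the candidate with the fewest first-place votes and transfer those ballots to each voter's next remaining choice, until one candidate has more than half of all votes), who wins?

Round 1: A 12, B 18, C 7, D 4. D eliminated.
Round 2: A 12, B 18, C 11. C eliminated.
Round 3: A 23, B 18. A has a majority (≥21).

A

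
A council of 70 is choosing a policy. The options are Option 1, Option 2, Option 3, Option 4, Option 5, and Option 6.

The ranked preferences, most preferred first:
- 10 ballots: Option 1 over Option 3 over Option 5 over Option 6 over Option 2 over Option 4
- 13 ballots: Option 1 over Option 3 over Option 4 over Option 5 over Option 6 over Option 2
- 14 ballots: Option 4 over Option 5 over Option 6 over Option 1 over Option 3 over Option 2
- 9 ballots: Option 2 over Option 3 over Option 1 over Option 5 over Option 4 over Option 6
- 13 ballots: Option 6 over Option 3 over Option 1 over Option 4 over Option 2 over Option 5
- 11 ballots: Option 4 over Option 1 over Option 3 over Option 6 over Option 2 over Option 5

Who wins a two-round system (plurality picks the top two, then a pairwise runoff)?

Round 1 first-place votes: Option 1 23, Option 2 9, Option 3 0, Option 4 25, Option 5 0, Option 6 13. Option 4 and Option 1 advance.
Runoff: Option 4 is ranked above Option 1 on 25 ballots, Option 1 above Option 4 on 45.

Option 1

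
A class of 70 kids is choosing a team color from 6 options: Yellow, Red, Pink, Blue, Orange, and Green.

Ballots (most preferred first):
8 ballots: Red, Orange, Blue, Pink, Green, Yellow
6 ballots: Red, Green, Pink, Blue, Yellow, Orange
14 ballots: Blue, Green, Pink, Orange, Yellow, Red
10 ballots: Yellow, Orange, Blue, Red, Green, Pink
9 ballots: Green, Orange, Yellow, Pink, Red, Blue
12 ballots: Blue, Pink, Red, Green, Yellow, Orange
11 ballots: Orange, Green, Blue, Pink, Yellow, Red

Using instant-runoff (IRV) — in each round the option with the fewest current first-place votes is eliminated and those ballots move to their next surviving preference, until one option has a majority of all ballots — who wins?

Round 1: Yellow 10, Red 14, Pink 0, Blue 26, Orange 11, Green 9. Pink eliminated.
Round 2: Yellow 10, Red 14, Blue 26, Orange 11, Green 9. Green eliminated.
Round 3: Yellow 10, Red 14, Blue 26, Orange 20. Yellow eliminated.
Round 4: Red 14, Blue 26, Orange 30. Red eliminated.
Round 5: Blue 32, Orange 38. Orange has a majority (≥36).

Orange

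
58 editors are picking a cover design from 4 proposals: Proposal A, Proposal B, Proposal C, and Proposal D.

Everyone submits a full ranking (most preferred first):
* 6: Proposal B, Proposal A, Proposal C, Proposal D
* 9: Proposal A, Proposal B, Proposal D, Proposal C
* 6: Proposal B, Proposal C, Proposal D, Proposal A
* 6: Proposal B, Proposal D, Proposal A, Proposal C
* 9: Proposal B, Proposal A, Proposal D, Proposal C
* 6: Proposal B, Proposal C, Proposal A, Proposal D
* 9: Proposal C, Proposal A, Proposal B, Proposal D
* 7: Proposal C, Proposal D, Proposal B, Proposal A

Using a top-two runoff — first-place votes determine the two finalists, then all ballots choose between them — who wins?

Round 1 first-place votes: Proposal A 9, Proposal B 33, Proposal C 16, Proposal D 0. Proposal B and Proposal C advance.
Runoff: Proposal B is ranked above Proposal C on 42 ballots, Proposal C above Proposal B on 16.

Proposal B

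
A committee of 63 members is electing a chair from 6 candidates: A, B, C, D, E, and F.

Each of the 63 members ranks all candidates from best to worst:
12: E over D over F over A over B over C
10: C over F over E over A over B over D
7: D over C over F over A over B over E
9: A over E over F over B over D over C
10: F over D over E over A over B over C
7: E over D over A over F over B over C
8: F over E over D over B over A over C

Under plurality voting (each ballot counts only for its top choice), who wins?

First-place votes: A 9, B 0, C 10, D 7, E 19, F 18.

E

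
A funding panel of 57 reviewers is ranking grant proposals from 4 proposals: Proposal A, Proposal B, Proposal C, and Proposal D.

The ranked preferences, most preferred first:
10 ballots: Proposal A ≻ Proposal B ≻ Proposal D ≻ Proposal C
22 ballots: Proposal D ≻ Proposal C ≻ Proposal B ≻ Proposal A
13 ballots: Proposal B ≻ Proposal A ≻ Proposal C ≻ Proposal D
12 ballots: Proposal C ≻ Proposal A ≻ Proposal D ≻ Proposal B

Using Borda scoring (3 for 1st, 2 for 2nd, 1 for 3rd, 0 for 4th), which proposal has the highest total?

Proposal A: 10×3 + 22×0 + 13×2 + 12×2 = 80
Proposal B: 10×2 + 22×1 + 13×3 + 12×0 = 81
Proposal C: 10×0 + 22×2 + 13×1 + 12×3 = 93
Proposal D: 10×1 + 22×3 + 13×0 + 12×1 = 88

Proposal C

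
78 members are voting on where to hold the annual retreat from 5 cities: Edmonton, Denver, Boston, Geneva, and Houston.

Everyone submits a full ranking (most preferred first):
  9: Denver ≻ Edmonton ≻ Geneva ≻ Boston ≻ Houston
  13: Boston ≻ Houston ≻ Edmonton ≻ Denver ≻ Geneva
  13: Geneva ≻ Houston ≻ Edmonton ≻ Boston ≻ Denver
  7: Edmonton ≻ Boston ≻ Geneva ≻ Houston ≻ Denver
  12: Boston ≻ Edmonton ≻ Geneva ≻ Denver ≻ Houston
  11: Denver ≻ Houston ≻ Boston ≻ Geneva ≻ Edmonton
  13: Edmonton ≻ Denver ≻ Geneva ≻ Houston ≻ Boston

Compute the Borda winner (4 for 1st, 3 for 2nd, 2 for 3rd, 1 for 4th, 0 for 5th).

Edmonton

Edmonton: 9×3 + 13×2 + 13×2 + 7×4 + 12×3 + 11×0 + 13×4 = 195
Denver: 9×4 + 13×1 + 13×0 + 7×0 + 12×1 + 11×4 + 13×3 = 144
Boston: 9×1 + 13×4 + 13×1 + 7×3 + 12×4 + 11×2 + 13×0 = 165
Geneva: 9×2 + 13×0 + 13×4 + 7×2 + 12×2 + 11×1 + 13×2 = 145
Houston: 9×0 + 13×3 + 13×3 + 7×1 + 12×0 + 11×3 + 13×1 = 131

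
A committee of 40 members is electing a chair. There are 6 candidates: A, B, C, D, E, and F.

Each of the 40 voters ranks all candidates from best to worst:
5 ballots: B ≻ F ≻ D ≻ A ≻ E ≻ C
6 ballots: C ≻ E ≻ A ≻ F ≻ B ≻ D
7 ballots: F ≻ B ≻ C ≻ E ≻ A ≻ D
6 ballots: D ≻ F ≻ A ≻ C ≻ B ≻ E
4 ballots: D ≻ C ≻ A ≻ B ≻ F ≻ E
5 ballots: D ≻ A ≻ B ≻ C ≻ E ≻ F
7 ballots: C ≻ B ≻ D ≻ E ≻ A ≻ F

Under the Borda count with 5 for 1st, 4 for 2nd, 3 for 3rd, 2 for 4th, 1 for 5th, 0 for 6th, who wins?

A: 5×2 + 6×3 + 7×1 + 6×3 + 4×3 + 5×4 + 7×1 = 92
B: 5×5 + 6×1 + 7×4 + 6×1 + 4×2 + 5×3 + 7×4 = 116
C: 5×0 + 6×5 + 7×3 + 6×2 + 4×4 + 5×2 + 7×5 = 124
D: 5×3 + 6×0 + 7×0 + 6×5 + 4×5 + 5×5 + 7×3 = 111
E: 5×1 + 6×4 + 7×2 + 6×0 + 4×0 + 5×1 + 7×2 = 62
F: 5×4 + 6×2 + 7×5 + 6×4 + 4×1 + 5×0 + 7×0 = 95

C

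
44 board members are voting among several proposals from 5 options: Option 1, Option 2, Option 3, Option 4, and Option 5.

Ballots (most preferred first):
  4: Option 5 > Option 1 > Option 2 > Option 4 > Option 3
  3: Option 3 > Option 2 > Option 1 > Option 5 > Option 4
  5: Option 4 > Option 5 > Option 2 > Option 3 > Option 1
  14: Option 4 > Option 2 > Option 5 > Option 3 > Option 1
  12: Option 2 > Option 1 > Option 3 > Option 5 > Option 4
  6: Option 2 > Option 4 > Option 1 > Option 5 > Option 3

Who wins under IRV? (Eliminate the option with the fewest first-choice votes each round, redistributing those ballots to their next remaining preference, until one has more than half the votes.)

Round 1: Option 1 0, Option 2 18, Option 3 3, Option 4 19, Option 5 4. Option 1 eliminated.
Round 2: Option 2 18, Option 3 3, Option 4 19, Option 5 4. Option 3 eliminated.
Round 3: Option 2 21, Option 4 19, Option 5 4. Option 5 eliminated.
Round 4: Option 2 25, Option 4 19. Option 2 has a majority (≥23).

Option 2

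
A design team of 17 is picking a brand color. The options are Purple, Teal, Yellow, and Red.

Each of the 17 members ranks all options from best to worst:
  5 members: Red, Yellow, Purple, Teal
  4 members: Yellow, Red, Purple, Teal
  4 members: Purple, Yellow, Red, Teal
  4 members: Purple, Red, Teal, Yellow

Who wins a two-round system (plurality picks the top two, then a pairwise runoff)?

Red

Round 1 first-place votes: Purple 8, Teal 0, Yellow 4, Red 5. Purple and Red advance.
Runoff: Purple is ranked above Red on 8 ballots, Red above Purple on 9.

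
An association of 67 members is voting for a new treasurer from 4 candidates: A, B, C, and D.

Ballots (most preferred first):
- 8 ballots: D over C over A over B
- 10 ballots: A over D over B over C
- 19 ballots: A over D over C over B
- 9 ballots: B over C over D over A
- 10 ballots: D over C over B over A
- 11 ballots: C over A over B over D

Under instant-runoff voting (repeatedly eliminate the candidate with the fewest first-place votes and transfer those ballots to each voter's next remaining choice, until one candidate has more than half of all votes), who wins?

Round 1: A 29, B 9, C 11, D 18. B eliminated.
Round 2: A 29, C 20, D 18. D eliminated.
Round 3: A 29, C 38. C has a majority (≥34).

C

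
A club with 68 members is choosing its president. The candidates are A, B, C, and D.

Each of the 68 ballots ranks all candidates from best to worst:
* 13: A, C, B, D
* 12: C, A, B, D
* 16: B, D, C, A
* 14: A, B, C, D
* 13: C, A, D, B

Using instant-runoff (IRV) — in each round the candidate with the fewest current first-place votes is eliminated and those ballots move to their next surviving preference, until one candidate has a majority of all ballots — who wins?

Round 1: A 27, B 16, C 25, D 0. D eliminated.
Round 2: A 27, B 16, C 25. B eliminated.
Round 3: A 27, C 41. C has a majority (≥35).

C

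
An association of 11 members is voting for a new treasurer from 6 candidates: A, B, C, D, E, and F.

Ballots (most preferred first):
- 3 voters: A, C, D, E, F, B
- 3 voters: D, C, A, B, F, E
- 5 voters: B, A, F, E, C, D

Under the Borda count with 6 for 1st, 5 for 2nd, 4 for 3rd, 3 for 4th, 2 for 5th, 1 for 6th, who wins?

A

A: 3×6 + 3×4 + 5×5 = 55
B: 3×1 + 3×3 + 5×6 = 42
C: 3×5 + 3×5 + 5×2 = 40
D: 3×4 + 3×6 + 5×1 = 35
E: 3×3 + 3×1 + 5×3 = 27
F: 3×2 + 3×2 + 5×4 = 32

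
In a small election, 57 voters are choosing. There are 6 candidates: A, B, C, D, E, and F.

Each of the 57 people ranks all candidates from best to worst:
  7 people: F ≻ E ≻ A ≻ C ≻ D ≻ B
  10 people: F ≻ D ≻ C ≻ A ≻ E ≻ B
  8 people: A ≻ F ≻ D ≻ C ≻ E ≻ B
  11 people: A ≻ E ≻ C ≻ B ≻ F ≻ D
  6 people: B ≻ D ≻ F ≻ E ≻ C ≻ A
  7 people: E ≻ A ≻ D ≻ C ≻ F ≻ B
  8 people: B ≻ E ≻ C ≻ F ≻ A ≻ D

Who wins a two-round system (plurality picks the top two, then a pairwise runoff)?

Round 1 first-place votes: A 19, B 14, C 0, D 0, E 7, F 17. A and F advance.
Runoff: A is ranked above F on 26 ballots, F above A on 31.

F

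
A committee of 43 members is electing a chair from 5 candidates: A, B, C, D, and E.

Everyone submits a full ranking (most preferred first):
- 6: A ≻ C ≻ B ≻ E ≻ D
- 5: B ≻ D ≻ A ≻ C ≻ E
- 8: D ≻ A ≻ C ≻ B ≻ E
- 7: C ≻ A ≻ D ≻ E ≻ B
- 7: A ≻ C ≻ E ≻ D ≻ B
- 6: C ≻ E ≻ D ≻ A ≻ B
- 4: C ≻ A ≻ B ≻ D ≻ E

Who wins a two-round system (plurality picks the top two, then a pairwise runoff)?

Round 1 first-place votes: A 13, B 5, C 17, D 8, E 0. C and A advance.
Runoff: C is ranked above A on 17 ballots, A above C on 26.

A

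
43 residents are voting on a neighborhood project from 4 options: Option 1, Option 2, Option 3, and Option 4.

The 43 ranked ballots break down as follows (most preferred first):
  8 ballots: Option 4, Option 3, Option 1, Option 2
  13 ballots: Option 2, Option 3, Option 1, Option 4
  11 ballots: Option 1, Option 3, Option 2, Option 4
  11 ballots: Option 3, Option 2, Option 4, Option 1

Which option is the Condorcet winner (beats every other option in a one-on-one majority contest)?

Option 3

Option 3 vs Option 1: 32–11
Option 3 vs Option 2: 30–13
Option 3 vs Option 4: 35–8
Option 3 beats every other option.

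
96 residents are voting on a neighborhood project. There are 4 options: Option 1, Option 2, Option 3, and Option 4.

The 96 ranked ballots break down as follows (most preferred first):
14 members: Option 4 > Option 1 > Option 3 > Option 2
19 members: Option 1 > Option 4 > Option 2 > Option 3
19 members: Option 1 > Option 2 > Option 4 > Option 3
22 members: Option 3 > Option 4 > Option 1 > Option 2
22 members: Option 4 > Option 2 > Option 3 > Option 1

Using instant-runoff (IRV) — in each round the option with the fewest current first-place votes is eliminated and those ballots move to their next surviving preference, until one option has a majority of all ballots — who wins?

Option 4

Round 1: Option 1 38, Option 2 0, Option 3 22, Option 4 36. Option 2 eliminated.
Round 2: Option 1 38, Option 3 22, Option 4 36. Option 3 eliminated.
Round 3: Option 1 38, Option 4 58. Option 4 has a majority (≥49).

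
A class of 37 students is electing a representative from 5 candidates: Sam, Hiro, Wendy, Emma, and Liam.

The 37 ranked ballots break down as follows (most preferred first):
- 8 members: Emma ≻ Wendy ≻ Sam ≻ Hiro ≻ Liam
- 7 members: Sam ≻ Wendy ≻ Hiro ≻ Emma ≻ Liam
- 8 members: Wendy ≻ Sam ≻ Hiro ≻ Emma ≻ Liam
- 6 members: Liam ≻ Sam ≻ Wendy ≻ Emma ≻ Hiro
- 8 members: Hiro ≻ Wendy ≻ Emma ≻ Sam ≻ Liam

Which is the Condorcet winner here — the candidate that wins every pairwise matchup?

Wendy vs Sam: 24–13
Wendy vs Hiro: 29–8
Wendy vs Emma: 29–8
Wendy vs Liam: 31–6
Wendy beats every other candidate.

Wendy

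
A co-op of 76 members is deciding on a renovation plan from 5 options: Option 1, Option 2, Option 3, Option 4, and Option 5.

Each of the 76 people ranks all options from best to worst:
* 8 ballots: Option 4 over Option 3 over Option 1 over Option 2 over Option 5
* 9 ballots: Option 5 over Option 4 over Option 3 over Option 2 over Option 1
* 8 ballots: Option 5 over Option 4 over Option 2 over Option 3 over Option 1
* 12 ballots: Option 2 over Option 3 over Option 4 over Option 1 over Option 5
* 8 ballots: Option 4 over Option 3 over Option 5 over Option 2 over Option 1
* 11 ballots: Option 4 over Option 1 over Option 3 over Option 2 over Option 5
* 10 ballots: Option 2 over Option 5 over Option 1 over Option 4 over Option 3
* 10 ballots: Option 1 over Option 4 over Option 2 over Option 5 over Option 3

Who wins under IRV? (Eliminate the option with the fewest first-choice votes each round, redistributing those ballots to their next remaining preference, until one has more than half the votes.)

Round 1: Option 1 10, Option 2 22, Option 3 0, Option 4 27, Option 5 17. Option 3 eliminated.
Round 2: Option 1 10, Option 2 22, Option 4 27, Option 5 17. Option 1 eliminated.
Round 3: Option 2 22, Option 4 37, Option 5 17. Option 5 eliminated.
Round 4: Option 2 22, Option 4 54. Option 4 has a majority (≥39).

Option 4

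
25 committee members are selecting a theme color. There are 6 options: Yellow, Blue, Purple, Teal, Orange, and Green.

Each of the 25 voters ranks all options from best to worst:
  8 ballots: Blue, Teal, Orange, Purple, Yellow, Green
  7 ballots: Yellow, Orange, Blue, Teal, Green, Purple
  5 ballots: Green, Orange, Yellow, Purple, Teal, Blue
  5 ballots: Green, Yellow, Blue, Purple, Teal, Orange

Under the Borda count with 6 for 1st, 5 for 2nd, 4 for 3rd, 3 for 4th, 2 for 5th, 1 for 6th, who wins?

Yellow

Yellow: 8×2 + 7×6 + 5×4 + 5×5 = 103
Blue: 8×6 + 7×4 + 5×1 + 5×4 = 101
Purple: 8×3 + 7×1 + 5×3 + 5×3 = 61
Teal: 8×5 + 7×3 + 5×2 + 5×2 = 81
Orange: 8×4 + 7×5 + 5×5 + 5×1 = 97
Green: 8×1 + 7×2 + 5×6 + 5×6 = 82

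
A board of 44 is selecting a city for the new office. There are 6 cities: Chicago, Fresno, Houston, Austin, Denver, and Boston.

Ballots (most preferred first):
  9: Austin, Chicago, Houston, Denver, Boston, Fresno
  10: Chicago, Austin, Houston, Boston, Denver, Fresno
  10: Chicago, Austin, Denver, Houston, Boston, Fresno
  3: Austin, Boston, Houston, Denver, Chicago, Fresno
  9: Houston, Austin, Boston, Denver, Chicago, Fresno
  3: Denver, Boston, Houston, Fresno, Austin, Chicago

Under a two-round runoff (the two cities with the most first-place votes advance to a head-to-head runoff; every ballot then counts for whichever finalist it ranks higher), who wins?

Austin

Round 1 first-place votes: Chicago 20, Fresno 0, Houston 9, Austin 12, Denver 3, Boston 0. Chicago and Austin advance.
Runoff: Chicago is ranked above Austin on 20 ballots, Austin above Chicago on 24.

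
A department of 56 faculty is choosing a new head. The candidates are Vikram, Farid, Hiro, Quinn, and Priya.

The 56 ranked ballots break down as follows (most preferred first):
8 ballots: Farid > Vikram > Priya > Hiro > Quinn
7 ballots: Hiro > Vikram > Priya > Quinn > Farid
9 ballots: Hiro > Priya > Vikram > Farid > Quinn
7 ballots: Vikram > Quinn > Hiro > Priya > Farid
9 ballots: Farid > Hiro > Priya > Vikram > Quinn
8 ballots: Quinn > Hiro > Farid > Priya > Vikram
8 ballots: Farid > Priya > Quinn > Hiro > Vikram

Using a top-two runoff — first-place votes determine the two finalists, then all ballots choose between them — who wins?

Hiro

Round 1 first-place votes: Vikram 7, Farid 25, Hiro 16, Quinn 8, Priya 0. Farid and Hiro advance.
Runoff: Farid is ranked above Hiro on 25 ballots, Hiro above Farid on 31.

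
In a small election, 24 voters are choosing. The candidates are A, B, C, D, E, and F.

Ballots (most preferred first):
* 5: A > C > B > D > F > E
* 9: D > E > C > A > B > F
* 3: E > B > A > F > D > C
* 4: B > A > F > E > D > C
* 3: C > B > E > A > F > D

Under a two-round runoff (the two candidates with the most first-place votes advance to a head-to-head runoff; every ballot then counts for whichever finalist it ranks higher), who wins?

A

Round 1 first-place votes: A 5, B 4, C 3, D 9, E 3, F 0. D and A advance.
Runoff: D is ranked above A on 9 ballots, A above D on 15.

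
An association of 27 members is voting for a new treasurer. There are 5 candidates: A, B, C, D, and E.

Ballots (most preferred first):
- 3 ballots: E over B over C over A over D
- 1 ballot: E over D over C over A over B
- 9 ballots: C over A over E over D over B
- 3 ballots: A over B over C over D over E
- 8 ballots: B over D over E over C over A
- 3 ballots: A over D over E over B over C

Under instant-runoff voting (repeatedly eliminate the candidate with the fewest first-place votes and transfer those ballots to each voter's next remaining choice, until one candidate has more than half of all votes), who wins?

B

Round 1: A 6, B 8, C 9, D 0, E 4. D eliminated.
Round 2: A 6, B 8, C 9, E 4. E eliminated.
Round 3: A 6, B 11, C 10. A eliminated.
Round 4: B 17, C 10. B has a majority (≥14).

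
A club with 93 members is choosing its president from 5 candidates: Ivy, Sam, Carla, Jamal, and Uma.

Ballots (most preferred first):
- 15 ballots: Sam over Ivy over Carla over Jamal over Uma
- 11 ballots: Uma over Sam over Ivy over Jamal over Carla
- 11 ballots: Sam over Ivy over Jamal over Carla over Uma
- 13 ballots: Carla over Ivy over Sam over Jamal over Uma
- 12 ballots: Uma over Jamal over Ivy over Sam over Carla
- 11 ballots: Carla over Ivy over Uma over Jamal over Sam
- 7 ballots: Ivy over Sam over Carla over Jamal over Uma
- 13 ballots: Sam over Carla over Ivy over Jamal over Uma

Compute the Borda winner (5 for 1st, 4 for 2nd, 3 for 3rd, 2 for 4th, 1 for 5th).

Ivy

Ivy: 15×4 + 11×3 + 11×4 + 13×4 + 12×3 + 11×4 + 7×5 + 13×3 = 343
Sam: 15×5 + 11×4 + 11×5 + 13×3 + 12×2 + 11×1 + 7×4 + 13×5 = 341
Carla: 15×3 + 11×1 + 11×2 + 13×5 + 12×1 + 11×5 + 7×3 + 13×4 = 283
Jamal: 15×2 + 11×2 + 11×3 + 13×2 + 12×4 + 11×2 + 7×2 + 13×2 = 221
Uma: 15×1 + 11×5 + 11×1 + 13×1 + 12×5 + 11×3 + 7×1 + 13×1 = 207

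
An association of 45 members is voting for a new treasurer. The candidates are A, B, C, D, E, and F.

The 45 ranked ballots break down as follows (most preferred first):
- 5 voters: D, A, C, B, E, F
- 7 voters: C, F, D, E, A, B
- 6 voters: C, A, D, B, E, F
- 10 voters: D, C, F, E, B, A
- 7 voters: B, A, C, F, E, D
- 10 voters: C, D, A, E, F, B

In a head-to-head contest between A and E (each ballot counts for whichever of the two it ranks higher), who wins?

A

A is ranked above E on 28 ballots; E above A on 17.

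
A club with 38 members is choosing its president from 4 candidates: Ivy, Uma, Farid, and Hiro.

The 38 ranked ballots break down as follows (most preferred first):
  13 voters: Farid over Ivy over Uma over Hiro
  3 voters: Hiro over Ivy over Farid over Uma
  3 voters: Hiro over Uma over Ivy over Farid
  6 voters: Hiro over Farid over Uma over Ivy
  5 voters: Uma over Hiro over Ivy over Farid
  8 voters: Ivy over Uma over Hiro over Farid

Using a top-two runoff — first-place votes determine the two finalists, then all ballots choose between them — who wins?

Hiro

Round 1 first-place votes: Ivy 8, Uma 5, Farid 13, Hiro 12. Farid and Hiro advance.
Runoff: Farid is ranked above Hiro on 13 ballots, Hiro above Farid on 25.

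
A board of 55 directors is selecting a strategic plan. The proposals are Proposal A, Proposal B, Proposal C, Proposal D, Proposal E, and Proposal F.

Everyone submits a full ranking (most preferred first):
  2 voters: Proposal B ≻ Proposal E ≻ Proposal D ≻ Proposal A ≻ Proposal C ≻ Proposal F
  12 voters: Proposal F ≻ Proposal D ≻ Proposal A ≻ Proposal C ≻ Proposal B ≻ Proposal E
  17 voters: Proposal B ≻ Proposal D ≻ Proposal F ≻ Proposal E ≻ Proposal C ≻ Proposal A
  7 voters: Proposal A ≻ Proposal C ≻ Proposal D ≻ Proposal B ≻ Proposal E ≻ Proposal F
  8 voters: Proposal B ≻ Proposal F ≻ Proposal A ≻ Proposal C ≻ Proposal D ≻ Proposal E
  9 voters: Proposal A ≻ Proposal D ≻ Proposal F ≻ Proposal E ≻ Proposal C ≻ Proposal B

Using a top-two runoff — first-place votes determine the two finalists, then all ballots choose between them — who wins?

Proposal A

Round 1 first-place votes: Proposal A 16, Proposal B 27, Proposal C 0, Proposal D 0, Proposal E 0, Proposal F 12. Proposal B and Proposal A advance.
Runoff: Proposal B is ranked above Proposal A on 27 ballots, Proposal A above Proposal B on 28.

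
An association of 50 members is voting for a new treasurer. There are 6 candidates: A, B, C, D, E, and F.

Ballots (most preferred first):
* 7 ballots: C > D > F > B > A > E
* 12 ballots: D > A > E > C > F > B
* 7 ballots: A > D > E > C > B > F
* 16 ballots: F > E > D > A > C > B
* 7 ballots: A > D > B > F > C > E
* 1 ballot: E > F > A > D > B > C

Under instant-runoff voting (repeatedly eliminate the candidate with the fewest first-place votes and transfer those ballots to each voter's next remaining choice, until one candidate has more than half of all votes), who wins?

Round 1: A 14, B 0, C 7, D 12, E 1, F 16. B eliminated.
Round 2: A 14, C 7, D 12, E 1, F 16. E eliminated.
Round 3: A 14, C 7, D 12, F 17. C eliminated.
Round 4: A 14, D 19, F 17. A eliminated.
Round 5: D 33, F 17. D has a majority (≥26).

D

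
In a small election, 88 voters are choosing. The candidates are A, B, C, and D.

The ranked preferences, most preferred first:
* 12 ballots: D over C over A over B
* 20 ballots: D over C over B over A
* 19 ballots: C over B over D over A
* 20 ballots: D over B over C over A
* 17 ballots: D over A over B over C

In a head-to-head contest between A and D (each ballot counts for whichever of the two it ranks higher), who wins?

D

A is ranked above D on 0 ballots; D above A on 88.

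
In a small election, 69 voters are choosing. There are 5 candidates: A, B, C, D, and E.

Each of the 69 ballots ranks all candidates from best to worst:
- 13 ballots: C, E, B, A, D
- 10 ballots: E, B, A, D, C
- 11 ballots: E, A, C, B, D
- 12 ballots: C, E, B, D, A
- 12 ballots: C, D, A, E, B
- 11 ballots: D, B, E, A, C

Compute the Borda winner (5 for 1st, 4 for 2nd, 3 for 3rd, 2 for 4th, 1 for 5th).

E

A: 13×2 + 10×3 + 11×4 + 12×1 + 12×3 + 11×2 = 170
B: 13×3 + 10×4 + 11×2 + 12×3 + 12×1 + 11×4 = 193
C: 13×5 + 10×1 + 11×3 + 12×5 + 12×5 + 11×1 = 239
D: 13×1 + 10×2 + 11×1 + 12×2 + 12×4 + 11×5 = 171
E: 13×4 + 10×5 + 11×5 + 12×4 + 12×2 + 11×3 = 262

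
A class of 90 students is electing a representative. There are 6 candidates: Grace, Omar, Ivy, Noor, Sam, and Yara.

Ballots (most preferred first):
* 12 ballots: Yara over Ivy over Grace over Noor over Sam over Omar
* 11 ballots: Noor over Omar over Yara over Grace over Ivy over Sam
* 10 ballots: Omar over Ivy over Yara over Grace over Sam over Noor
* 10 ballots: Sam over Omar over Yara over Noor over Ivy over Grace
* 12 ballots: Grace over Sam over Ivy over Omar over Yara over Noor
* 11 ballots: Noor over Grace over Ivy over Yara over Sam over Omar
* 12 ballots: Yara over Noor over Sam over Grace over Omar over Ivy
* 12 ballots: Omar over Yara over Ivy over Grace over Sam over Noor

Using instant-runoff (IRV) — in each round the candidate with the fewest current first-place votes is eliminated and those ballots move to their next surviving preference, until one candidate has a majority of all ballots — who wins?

Omar

Round 1: Grace 12, Omar 22, Ivy 0, Noor 22, Sam 10, Yara 24. Ivy eliminated.
Round 2: Grace 12, Omar 22, Noor 22, Sam 10, Yara 24. Sam eliminated.
Round 3: Grace 12, Omar 32, Noor 22, Yara 24. Grace eliminated.
Round 4: Omar 44, Noor 22, Yara 24. Noor eliminated.
Round 5: Omar 55, Yara 35. Omar has a majority (≥46).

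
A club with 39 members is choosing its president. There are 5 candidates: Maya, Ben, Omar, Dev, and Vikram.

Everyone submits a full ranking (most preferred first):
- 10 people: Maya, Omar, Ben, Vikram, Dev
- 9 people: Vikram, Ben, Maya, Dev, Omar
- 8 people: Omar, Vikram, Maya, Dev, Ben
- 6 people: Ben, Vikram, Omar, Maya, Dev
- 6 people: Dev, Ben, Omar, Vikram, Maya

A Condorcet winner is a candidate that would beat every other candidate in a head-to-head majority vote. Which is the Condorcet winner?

Ben vs Maya: 21–18
Ben vs Omar: 21–18
Ben vs Dev: 25–14
Ben vs Vikram: 22–17
Ben beats every other candidate.

Ben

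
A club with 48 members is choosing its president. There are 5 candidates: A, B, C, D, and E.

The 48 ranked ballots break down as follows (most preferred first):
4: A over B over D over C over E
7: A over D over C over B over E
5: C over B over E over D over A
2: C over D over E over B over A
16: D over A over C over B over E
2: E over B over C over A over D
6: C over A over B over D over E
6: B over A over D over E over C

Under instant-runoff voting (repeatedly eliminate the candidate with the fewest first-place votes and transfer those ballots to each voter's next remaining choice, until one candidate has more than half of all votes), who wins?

A

Round 1: A 11, B 6, C 13, D 16, E 2. E eliminated.
Round 2: A 11, B 8, C 13, D 16. B eliminated.
Round 3: A 17, C 15, D 16. C eliminated.
Round 4: A 25, D 23. A has a majority (≥25).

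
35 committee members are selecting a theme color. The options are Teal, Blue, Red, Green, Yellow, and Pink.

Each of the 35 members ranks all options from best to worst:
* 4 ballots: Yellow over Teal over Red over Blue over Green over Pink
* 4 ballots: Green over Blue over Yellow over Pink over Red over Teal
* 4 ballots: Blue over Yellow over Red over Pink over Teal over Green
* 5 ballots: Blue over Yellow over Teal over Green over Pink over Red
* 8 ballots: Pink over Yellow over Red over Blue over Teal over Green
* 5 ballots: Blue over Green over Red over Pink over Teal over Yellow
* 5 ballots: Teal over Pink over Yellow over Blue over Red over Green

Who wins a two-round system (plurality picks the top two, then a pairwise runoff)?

Round 1 first-place votes: Teal 5, Blue 14, Red 0, Green 4, Yellow 4, Pink 8. Blue and Pink advance.
Runoff: Blue is ranked above Pink on 22 ballots, Pink above Blue on 13.

Blue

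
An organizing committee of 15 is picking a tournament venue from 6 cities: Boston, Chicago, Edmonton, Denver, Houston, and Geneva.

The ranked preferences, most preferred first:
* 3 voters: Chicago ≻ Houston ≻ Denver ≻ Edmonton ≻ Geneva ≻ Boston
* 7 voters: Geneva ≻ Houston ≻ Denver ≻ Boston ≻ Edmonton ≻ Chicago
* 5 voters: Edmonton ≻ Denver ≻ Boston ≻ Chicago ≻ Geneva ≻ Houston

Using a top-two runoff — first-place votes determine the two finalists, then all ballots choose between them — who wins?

Edmonton

Round 1 first-place votes: Boston 0, Chicago 3, Edmonton 5, Denver 0, Houston 0, Geneva 7. Geneva and Edmonton advance.
Runoff: Geneva is ranked above Edmonton on 7 ballots, Edmonton above Geneva on 8.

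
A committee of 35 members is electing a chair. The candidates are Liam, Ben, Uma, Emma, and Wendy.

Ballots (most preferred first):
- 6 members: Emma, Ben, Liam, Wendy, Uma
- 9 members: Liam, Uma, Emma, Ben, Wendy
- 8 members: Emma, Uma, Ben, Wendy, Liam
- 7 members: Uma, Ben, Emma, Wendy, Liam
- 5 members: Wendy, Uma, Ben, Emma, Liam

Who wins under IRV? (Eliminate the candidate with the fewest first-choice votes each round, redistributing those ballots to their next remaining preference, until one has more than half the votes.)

Round 1: Liam 9, Ben 0, Uma 7, Emma 14, Wendy 5. Ben eliminated.
Round 2: Liam 9, Uma 7, Emma 14, Wendy 5. Wendy eliminated.
Round 3: Liam 9, Uma 12, Emma 14. Liam eliminated.
Round 4: Uma 21, Emma 14. Uma has a majority (≥18).

Uma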